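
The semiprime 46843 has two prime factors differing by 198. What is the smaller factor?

Since p = q + 198, we have 46843 = q(q + 198), so q² + 198q − 46843 = 0.
Discriminant: 198² + 4·46843 = 39204 + 187372 = 226576; √226576 = 476.
q = (−198 + 476)/2 = 139, and p = q + 198 = 337.
Check: 139 · 337 = 46843.

139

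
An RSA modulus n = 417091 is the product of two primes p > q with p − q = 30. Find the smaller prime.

Since p = q + 30, we have 417091 = q(q + 30), so q² + 30q − 417091 = 0.
Discriminant: 30² + 4·417091 = 900 + 1668364 = 1669264; √1669264 = 1292.
q = (−30 + 1292)/2 = 631, and p = q + 30 = 661.
Check: 631 · 661 = 417091.

631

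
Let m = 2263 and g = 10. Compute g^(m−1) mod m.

10^1 ≡ 10 (mod 2263)
10^2 ≡ 10^2 = 100 ≡ 100 (mod 2263)
10^4 ≡ 100^2 = 10000 ≡ 948 (mod 2263)
10^8 ≡ 948^2 = 898704 ≡ 293 (mod 2263)
10^16 ≡ 293^2 = 85849 ≡ 2118 (mod 2263)
10^32 ≡ 2118^2 = 4485924 ≡ 658 (mod 2263)
10^64 ≡ 658^2 = 432964 ≡ 731 (mod 2263)
10^128 ≡ 731^2 = 534361 ≡ 293 (mod 2263)
10^256 ≡ 293^2 = 85849 ≡ 2118 (mod 2263)
10^512 ≡ 2118^2 = 4485924 ≡ 658 (mod 2263)
10^1024 ≡ 658^2 = 432964 ≡ 731 (mod 2263)
10^2048 ≡ 731^2 = 534361 ≡ 293 (mod 2263)
2262 = 2048 + 128 + 64 + 16 + 4 + 2 in binary powers of 2.
So 10^2262 ≡ 293 · 293 · 731 · 2118 · 948 · 100 ≡ 2236 (mod 2263).
Since 2236 ≠ 1, base 10 is a Fermat witness: 2263 is composite.

2236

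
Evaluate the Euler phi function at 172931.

154440

Factor: 172931 = 11 · 79 · 199.
φ(172931) = (11−1) · (79−1) · (199−1) = 10 · 78 · 198 = 154440.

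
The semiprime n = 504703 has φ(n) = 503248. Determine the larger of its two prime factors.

887

φ(n) = (p−1)(q−1) = n − (p+q) + 1, so p + q = 504703 − 503248 + 1 = 1456.
p and q are the roots of t² − 1456t + 504703 = 0.
Discriminant: 1456² − 4·504703 = 2119936 − 2018812 = 101124; √101124 = 318.
q = (1456 − 318)/2 = 569, p = (1456 + 318)/2 = 887.
Check: 569 · 887 = 504703.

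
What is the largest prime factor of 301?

301 = 7 · 43
43 is prime.
So 301 = 7 · 43; the largest prime factor is 43.

43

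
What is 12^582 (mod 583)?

12^1 ≡ 12 (mod 583)
12^2 ≡ 12^2 = 144 ≡ 144 (mod 583)
12^4 ≡ 144^2 = 20736 ≡ 331 (mod 583)
12^8 ≡ 331^2 = 109561 ≡ 540 (mod 583)
12^16 ≡ 540^2 = 291600 ≡ 100 (mod 583)
12^32 ≡ 100^2 = 10000 ≡ 89 (mod 583)
12^64 ≡ 89^2 = 7921 ≡ 342 (mod 583)
12^128 ≡ 342^2 = 116964 ≡ 364 (mod 583)
12^256 ≡ 364^2 = 132496 ≡ 155 (mod 583)
12^512 ≡ 155^2 = 24025 ≡ 122 (mod 583)
582 = 512 + 64 + 4 + 2 in binary powers of 2.
So 12^582 ≡ 122 · 342 · 331 · 144 ≡ 221 (mod 583).
Since 221 ≠ 1, base 12 is a Fermat witness: 583 is composite.

221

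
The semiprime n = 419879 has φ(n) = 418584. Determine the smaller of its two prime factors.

φ(n) = (p−1)(q−1) = n − (p+q) + 1, so p + q = 419879 − 418584 + 1 = 1296.
p and q are the roots of t² − 1296t + 419879 = 0.
Discriminant: 1296² − 4·419879 = 1679616 − 1679516 = 100; √100 = 10.
q = (1296 − 10)/2 = 643, p = (1296 + 10)/2 = 653.
Check: 643 · 653 = 419879.

643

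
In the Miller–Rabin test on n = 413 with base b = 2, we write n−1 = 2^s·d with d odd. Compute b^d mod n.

72

413 − 1 = 412 = 2^2 · 103, so d = 103.
2^1 ≡ 2 (mod 413)
2^2 ≡ 2^2 = 4 ≡ 4 (mod 413)
2^4 ≡ 4^2 = 16 ≡ 16 (mod 413)
2^8 ≡ 16^2 = 256 ≡ 256 (mod 413)
2^16 ≡ 256^2 = 65536 ≡ 282 (mod 413)
2^32 ≡ 282^2 = 79524 ≡ 228 (mod 413)
2^64 ≡ 228^2 = 51984 ≡ 359 (mod 413)
103 = 64 + 32 + 4 + 2 + 1 in binary powers of 2.
So 2^103 ≡ 359 · 228 · 16 · 4 · 2 ≡ 72 (mod 413).
Squaring chain: 72 → 228; never reaches −1, so base 2 is a Miller–Rabin witness that 413 is composite.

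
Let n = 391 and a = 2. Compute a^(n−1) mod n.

2^1 ≡ 2 (mod 391)
2^2 ≡ 2^2 = 4 ≡ 4 (mod 391)
2^4 ≡ 4^2 = 16 ≡ 16 (mod 391)
2^8 ≡ 16^2 = 256 ≡ 256 (mod 391)
2^16 ≡ 256^2 = 65536 ≡ 239 (mod 391)
2^32 ≡ 239^2 = 57121 ≡ 35 (mod 391)
2^64 ≡ 35^2 = 1225 ≡ 52 (mod 391)
2^128 ≡ 52^2 = 2704 ≡ 358 (mod 391)
2^256 ≡ 358^2 = 128164 ≡ 307 (mod 391)
390 = 256 + 128 + 4 + 2 in binary powers of 2.
So 2^390 ≡ 307 · 358 · 16 · 4 ≡ 285 (mod 391).
Since 285 ≠ 1, base 2 is a Fermat witness: 391 is composite.

285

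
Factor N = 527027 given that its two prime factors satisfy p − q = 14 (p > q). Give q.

719

Since p = q + 14, we have 527027 = q(q + 14), so q² + 14q − 527027 = 0.
Discriminant: 14² + 4·527027 = 196 + 2108108 = 2108304; √2108304 = 1452.
q = (−14 + 1452)/2 = 719, and p = q + 14 = 733.
Check: 719 · 733 = 527027.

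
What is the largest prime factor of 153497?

79

153497 = 29 · 5293
5293 = 67 · 79
79 is prime.
So 153497 = 29 · 67 · 79; the largest prime factor is 79.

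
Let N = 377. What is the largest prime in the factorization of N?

377 = 13 · 29
29 is prime.
So 377 = 13 · 29; the largest prime factor is 29.

29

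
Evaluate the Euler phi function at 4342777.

4262544

Factor: 4342777 = 139 · 157 · 199.
φ(4342777) = (139−1) · (157−1) · (199−1) = 138 · 156 · 198 = 4262544.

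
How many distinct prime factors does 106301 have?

106301 = 13^2 · 629
629 = 17 · 37
106301 = 13^2 · 17 · 37, which has 3 distinct prime factors.

3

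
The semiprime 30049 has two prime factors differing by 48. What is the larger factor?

Since p = q + 48, we have 30049 = q(q + 48), so q² + 48q − 30049 = 0.
Discriminant: 48² + 4·30049 = 2304 + 120196 = 122500; √122500 = 350.
q = (−48 + 350)/2 = 151, and p = q + 48 = 199.
Check: 151 · 199 = 30049.

199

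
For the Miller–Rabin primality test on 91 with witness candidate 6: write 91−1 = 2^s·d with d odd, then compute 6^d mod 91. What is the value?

91 − 1 = 90 = 2^1 · 45, so d = 45.
6^1 ≡ 6 (mod 91)
6^2 ≡ 6^2 = 36 ≡ 36 (mod 91)
6^4 ≡ 36^2 = 1296 ≡ 22 (mod 91)
6^8 ≡ 22^2 = 484 ≡ 29 (mod 91)
6^16 ≡ 29^2 = 841 ≡ 22 (mod 91)
6^32 ≡ 22^2 = 484 ≡ 29 (mod 91)
45 = 32 + 8 + 4 + 1 in binary powers of 2.
So 6^45 ≡ 29 · 29 · 22 · 6 ≡ 83 (mod 91).
Squaring chain: 83; never reaches −1, so base 6 is a Miller–Rabin witness that 91 is composite.

83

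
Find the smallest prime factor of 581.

7

581 is odd.
Digit sum 14, not divisible by 3.
Ends in 1: not divisible by 5.
7: 581 = 7·83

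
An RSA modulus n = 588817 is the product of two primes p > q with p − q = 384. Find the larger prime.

Since p = q + 384, we have 588817 = q(q + 384), so q² + 384q − 588817 = 0.
Discriminant: 384² + 4·588817 = 147456 + 2355268 = 2502724; √2502724 = 1582.
q = (−384 + 1582)/2 = 599, and p = q + 384 = 983.
Check: 599 · 983 = 588817.

983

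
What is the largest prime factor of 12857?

12857 = 13 · 989
989 = 23 · 43
43 is prime.
So 12857 = 13 · 23 · 43; the largest prime factor is 43.

43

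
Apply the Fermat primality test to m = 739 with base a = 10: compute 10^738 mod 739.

10^1 ≡ 10 (mod 739)
10^2 ≡ 10^2 = 100 ≡ 100 (mod 739)
10^4 ≡ 100^2 = 10000 ≡ 393 (mod 739)
10^8 ≡ 393^2 = 154449 ≡ 737 (mod 739)
10^16 ≡ 737^2 = 543169 ≡ 4 (mod 739)
10^32 ≡ 4^2 = 16 ≡ 16 (mod 739)
10^64 ≡ 16^2 = 256 ≡ 256 (mod 739)
10^128 ≡ 256^2 = 65536 ≡ 504 (mod 739)
10^256 ≡ 504^2 = 254016 ≡ 539 (mod 739)
10^512 ≡ 539^2 = 290521 ≡ 94 (mod 739)
738 = 512 + 128 + 64 + 32 + 2 in binary powers of 2.
So 10^738 ≡ 94 · 504 · 256 · 16 · 100 ≡ 1 (mod 739).
Since the result is 1, base 10 gives no evidence that 739 is composite.

1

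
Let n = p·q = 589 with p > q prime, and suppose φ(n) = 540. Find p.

φ(n) = (p−1)(q−1) = n − (p+q) + 1, so p + q = 589 − 540 + 1 = 50.
p and q are the roots of t² − 50t + 589 = 0.
Discriminant: 50² − 4·589 = 2500 − 2356 = 144; √144 = 12.
q = (50 − 12)/2 = 19, p = (50 + 12)/2 = 31.
Check: 19 · 31 = 589.

31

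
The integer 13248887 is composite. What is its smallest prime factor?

53

13248887 is odd.
Digit sum 41, not divisible by 3.
Ends in 7: not divisible by 5.
7: 13248887 = 7·1892698 + 1
11: 13248887 = 11·1204444 + 3
13: 13248887 = 13·1019145 + 2
17: 13248887 = 17·779346 + 5
19: 13248887 = 19·697309 + 16
23: 13248887 = 23·576038 + 13
29: 13248887 = 29·456858 + 5
31: 13248887 = 31·427383 + 14
37: 13248887 = 37·358078 + 1
41: 13248887 = 41·323143 + 24
43: 13248887 = 43·308113 + 28
47: 13248887 = 47·281891 + 10
53: 13248887 = 53·249979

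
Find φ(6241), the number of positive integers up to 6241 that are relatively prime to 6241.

Factor: 6241 = 79^2.
φ(6241) = 79^1·(79−1) = 6162.

6162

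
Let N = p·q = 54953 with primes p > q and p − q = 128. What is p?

Since p = q + 128, we have 54953 = q(q + 128), so q² + 128q − 54953 = 0.
Discriminant: 128² + 4·54953 = 16384 + 219812 = 236196; √236196 = 486.
q = (−128 + 486)/2 = 179, and p = q + 128 = 307.
Check: 179 · 307 = 54953.

307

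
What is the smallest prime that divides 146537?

29

146537 is odd.
Digit sum 26, not divisible by 3.
Ends in 7: not divisible by 5.
7: 146537 = 7·20933 + 6
11: 146537 = 11·13321 + 6
13: 146537 = 13·11272 + 1
17: 146537 = 17·8619 + 14
19: 146537 = 19·7712 + 9
23: 146537 = 23·6371 + 4
29: 146537 = 29·5053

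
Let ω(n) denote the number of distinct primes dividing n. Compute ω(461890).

6

461890 = 2 · 230945
230945 = 5 · 46189
46189 = 11 · 4199
4199 = 13 · 323
323 = 17 · 19
461890 = 2 · 5 · 11 · 13 · 17 · 19, which has 6 distinct prime factors.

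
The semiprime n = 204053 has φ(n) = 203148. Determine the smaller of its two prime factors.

419

φ(n) = (p−1)(q−1) = n − (p+q) + 1, so p + q = 204053 − 203148 + 1 = 906.
p and q are the roots of t² − 906t + 204053 = 0.
Discriminant: 906² − 4·204053 = 820836 − 816212 = 4624; √4624 = 68.
q = (906 − 68)/2 = 419, p = (906 + 68)/2 = 487.
Check: 419 · 487 = 204053.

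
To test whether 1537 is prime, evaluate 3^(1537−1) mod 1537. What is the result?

3^1 ≡ 3 (mod 1537)
3^2 ≡ 3^2 = 9 ≡ 9 (mod 1537)
3^4 ≡ 9^2 = 81 ≡ 81 (mod 1537)
3^8 ≡ 81^2 = 6561 ≡ 413 (mod 1537)
3^16 ≡ 413^2 = 170569 ≡ 1499 (mod 1537)
3^32 ≡ 1499^2 = 2247001 ≡ 1444 (mod 1537)
3^64 ≡ 1444^2 = 2085136 ≡ 964 (mod 1537)
3^128 ≡ 964^2 = 929296 ≡ 948 (mod 1537)
3^256 ≡ 948^2 = 898704 ≡ 1096 (mod 1537)
3^512 ≡ 1096^2 = 1201216 ≡ 819 (mod 1537)
3^1024 ≡ 819^2 = 670761 ≡ 629 (mod 1537)
1536 = 1024 + 512 in binary powers of 2.
So 3^1536 ≡ 629 · 819 ≡ 256 (mod 1537).
Since 256 ≠ 1, base 3 is a Fermat witness: 1537 is composite.

256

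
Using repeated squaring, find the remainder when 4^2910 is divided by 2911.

1805

4^1 ≡ 4 (mod 2911)
4^2 ≡ 4^2 = 16 ≡ 16 (mod 2911)
4^4 ≡ 16^2 = 256 ≡ 256 (mod 2911)
4^8 ≡ 256^2 = 65536 ≡ 1494 (mod 2911)
4^16 ≡ 1494^2 = 2232036 ≡ 2210 (mod 2911)
4^32 ≡ 2210^2 = 4884100 ≡ 2353 (mod 2911)
4^64 ≡ 2353^2 = 5536609 ≡ 2798 (mod 2911)
4^128 ≡ 2798^2 = 7828804 ≡ 1125 (mod 2911)
4^256 ≡ 1125^2 = 1265625 ≡ 2251 (mod 2911)
4^512 ≡ 2251^2 = 5067001 ≡ 1861 (mod 2911)
4^1024 ≡ 1861^2 = 3463321 ≡ 2142 (mod 2911)
4^2048 ≡ 2142^2 = 4588164 ≡ 428 (mod 2911)
2910 = 2048 + 512 + 256 + 64 + 16 + 8 + 4 + 2 in binary powers of 2.
So 4^2910 ≡ 428 · 1861 · 2251 · 2798 · 2210 · 1494 · 256 · 16 ≡ 1805 (mod 2911).
Since 1805 ≠ 1, base 4 is a Fermat witness: 2911 is composite.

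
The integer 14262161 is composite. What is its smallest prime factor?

89

14262161 is odd.
Digit sum 23, not divisible by 3.
Ends in 1: not divisible by 5.
7: 14262161 = 7·2037451 + 4
11: 14262161 = 11·1296560 + 1
13: 14262161 = 13·1097089 + 4
17: 14262161 = 17·838950 + 11
19: 14262161 = 19·750640 + 1
23: 14262161 = 23·620093 + 22
29: 14262161 = 29·491798 + 19
31: 14262161 = 31·460069 + 22
37: 14262161 = 37·385463 + 30
41: 14262161 = 41·347857 + 24
43: 14262161 = 43·331678 + 7
47: 14262161 = 47·303450 + 11
53: 14262161 = 53·269097 + 20
59: 14262161 = 59·241731 + 32
61: 14262161 = 61·233805 + 56
67: 14262161 = 67·212868 + 5
71: 14262161 = 71·200875 + 36
73: 14262161 = 73·195372 + 5
79: 14262161 = 79·180533 + 54
83: 14262161 = 83·171833 + 22
89: 14262161 = 89·160249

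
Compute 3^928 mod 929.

1

3^1 ≡ 3 (mod 929)
3^2 ≡ 3^2 = 9 ≡ 9 (mod 929)
3^4 ≡ 9^2 = 81 ≡ 81 (mod 929)
3^8 ≡ 81^2 = 6561 ≡ 58 (mod 929)
3^16 ≡ 58^2 = 3364 ≡ 577 (mod 929)
3^32 ≡ 577^2 = 332929 ≡ 347 (mod 929)
3^64 ≡ 347^2 = 120409 ≡ 568 (mod 929)
3^128 ≡ 568^2 = 322624 ≡ 261 (mod 929)
3^256 ≡ 261^2 = 68121 ≡ 304 (mod 929)
3^512 ≡ 304^2 = 92416 ≡ 445 (mod 929)
928 = 512 + 256 + 128 + 32 in binary powers of 2.
So 3^928 ≡ 445 · 304 · 261 · 347 ≡ 1 (mod 929).
Since the result is 1, base 3 gives no evidence that 929 is composite.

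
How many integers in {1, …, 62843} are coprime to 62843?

54880

Factor: 62843 = 11 · 29 · 197.
φ(62843) = (11−1) · (29−1) · (197−1) = 10 · 28 · 196 = 54880.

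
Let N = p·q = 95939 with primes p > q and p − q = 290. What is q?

197

Since p = q + 290, we have 95939 = q(q + 290), so q² + 290q − 95939 = 0.
Discriminant: 290² + 4·95939 = 84100 + 383756 = 467856; √467856 = 684.
q = (−290 + 684)/2 = 197, and p = q + 290 = 487.
Check: 197 · 487 = 95939.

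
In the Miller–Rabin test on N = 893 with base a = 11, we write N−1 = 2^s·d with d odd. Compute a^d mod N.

467

893 − 1 = 892 = 2^2 · 223, so d = 223.
11^1 ≡ 11 (mod 893)
11^2 ≡ 11^2 = 121 ≡ 121 (mod 893)
11^4 ≡ 121^2 = 14641 ≡ 353 (mod 893)
11^8 ≡ 353^2 = 124609 ≡ 482 (mod 893)
11^16 ≡ 482^2 = 232324 ≡ 144 (mod 893)
11^32 ≡ 144^2 = 20736 ≡ 197 (mod 893)
11^64 ≡ 197^2 = 38809 ≡ 410 (mod 893)
11^128 ≡ 410^2 = 168100 ≡ 216 (mod 893)
223 = 128 + 64 + 16 + 8 + 4 + 2 + 1 in binary powers of 2.
So 11^223 ≡ 216 · 410 · 144 · 482 · 353 · 121 · 11 ≡ 467 (mod 893).
Squaring chain: 467 → 197; never reaches −1, so base 11 is a Miller–Rabin witness that 893 is composite.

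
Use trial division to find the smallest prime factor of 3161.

3161 is odd.
Digit sum 11, not divisible by 3.
Ends in 1: not divisible by 5.
7: 3161 = 7·451 + 4
11: 3161 = 11·287 + 4
13: 3161 = 13·243 + 2
17: 3161 = 17·185 + 16
19: 3161 = 19·166 + 7
23: 3161 = 23·137 + 10
29: 3161 = 29·109

29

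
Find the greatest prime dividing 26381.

37

26381 = 23 · 1147
1147 = 31 · 37
37 is prime.
So 26381 = 23 · 31 · 37; the largest prime factor is 37.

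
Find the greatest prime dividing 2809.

2809 = 53 · 53
53 = 53 · 1
So 2809 = 53^2; the largest prime factor is 53.

53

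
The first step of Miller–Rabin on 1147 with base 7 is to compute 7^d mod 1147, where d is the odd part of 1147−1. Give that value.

1147 − 1 = 1146 = 2^1 · 573, so d = 573.
7^1 ≡ 7 (mod 1147)
7^2 ≡ 7^2 = 49 ≡ 49 (mod 1147)
7^4 ≡ 49^2 = 2401 ≡ 107 (mod 1147)
7^8 ≡ 107^2 = 11449 ≡ 1126 (mod 1147)
7^16 ≡ 1126^2 = 1267876 ≡ 441 (mod 1147)
7^32 ≡ 441^2 = 194481 ≡ 638 (mod 1147)
7^64 ≡ 638^2 = 407044 ≡ 1006 (mod 1147)
7^128 ≡ 1006^2 = 1012036 ≡ 382 (mod 1147)
7^256 ≡ 382^2 = 145924 ≡ 255 (mod 1147)
7^512 ≡ 255^2 = 65025 ≡ 793 (mod 1147)
573 = 512 + 32 + 16 + 8 + 4 + 1 in binary powers of 2.
So 7^573 ≡ 793 · 638 · 441 · 1126 · 107 · 7 ≡ 1025 (mod 1147).
Squaring chain: 1025; never reaches −1, so base 7 is a Miller–Rabin witness that 1147 is composite.

1025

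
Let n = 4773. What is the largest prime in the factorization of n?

43

4773 = 3 · 1591
1591 = 37 · 43
43 is prime.
So 4773 = 3 · 37 · 43; the largest prime factor is 43.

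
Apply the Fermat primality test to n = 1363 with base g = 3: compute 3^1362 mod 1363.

760

3^1 ≡ 3 (mod 1363)
3^2 ≡ 3^2 = 9 ≡ 9 (mod 1363)
3^4 ≡ 9^2 = 81 ≡ 81 (mod 1363)
3^8 ≡ 81^2 = 6561 ≡ 1109 (mod 1363)
3^16 ≡ 1109^2 = 1229881 ≡ 455 (mod 1363)
3^32 ≡ 455^2 = 207025 ≡ 1212 (mod 1363)
3^64 ≡ 1212^2 = 1468944 ≡ 993 (mod 1363)
3^128 ≡ 993^2 = 986049 ≡ 600 (mod 1363)
3^256 ≡ 600^2 = 360000 ≡ 168 (mod 1363)
3^512 ≡ 168^2 = 28224 ≡ 964 (mod 1363)
3^1024 ≡ 964^2 = 929296 ≡ 1093 (mod 1363)
1362 = 1024 + 256 + 64 + 16 + 2 in binary powers of 2.
So 3^1362 ≡ 1093 · 168 · 993 · 455 · 9 ≡ 760 (mod 1363).
Since 760 ≠ 1, base 3 is a Fermat witness: 1363 is composite.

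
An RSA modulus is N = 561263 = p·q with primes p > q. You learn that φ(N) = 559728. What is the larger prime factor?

φ(n) = (p−1)(q−1) = n − (p+q) + 1, so p + q = 561263 − 559728 + 1 = 1536.
p and q are the roots of t² − 1536t + 561263 = 0.
Discriminant: 1536² − 4·561263 = 2359296 − 2245052 = 114244; √114244 = 338.
q = (1536 − 338)/2 = 599, p = (1536 + 338)/2 = 937.
Check: 599 · 937 = 561263.

937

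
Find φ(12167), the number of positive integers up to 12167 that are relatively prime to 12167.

11638

Factor: 12167 = 23^3.
φ(12167) = 23^2·(23−1) = 11638.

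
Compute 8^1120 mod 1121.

638

8^1 ≡ 8 (mod 1121)
8^2 ≡ 8^2 = 64 ≡ 64 (mod 1121)
8^4 ≡ 64^2 = 4096 ≡ 733 (mod 1121)
8^8 ≡ 733^2 = 537289 ≡ 330 (mod 1121)
8^16 ≡ 330^2 = 108900 ≡ 163 (mod 1121)
8^32 ≡ 163^2 = 26569 ≡ 786 (mod 1121)
8^64 ≡ 786^2 = 617796 ≡ 125 (mod 1121)
8^128 ≡ 125^2 = 15625 ≡ 1052 (mod 1121)
8^256 ≡ 1052^2 = 1106704 ≡ 277 (mod 1121)
8^512 ≡ 277^2 = 76729 ≡ 501 (mod 1121)
8^1024 ≡ 501^2 = 251001 ≡ 1018 (mod 1121)
1120 = 1024 + 64 + 32 in binary powers of 2.
So 8^1120 ≡ 1018 · 125 · 786 ≡ 638 (mod 1121).
Since 638 ≠ 1, base 8 is a Fermat witness: 1121 is composite.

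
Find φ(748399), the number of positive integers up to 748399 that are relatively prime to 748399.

717696

Factor: 748399 = 37 · 113 · 179.
φ(748399) = (37−1) · (113−1) · (179−1) = 36 · 112 · 178 = 717696.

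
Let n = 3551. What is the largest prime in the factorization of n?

3551 = 53 · 67
67 is prime.
So 3551 = 53 · 67; the largest prime factor is 67.

67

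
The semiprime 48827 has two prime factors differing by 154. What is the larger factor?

Since p = q + 154, we have 48827 = q(q + 154), so q² + 154q − 48827 = 0.
Discriminant: 154² + 4·48827 = 23716 + 195308 = 219024; √219024 = 468.
q = (−154 + 468)/2 = 157, and p = q + 154 = 311.
Check: 157 · 311 = 48827.

311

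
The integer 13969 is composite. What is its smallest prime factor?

61

13969 is odd.
Digit sum 28, not divisible by 3.
Ends in 9: not divisible by 5.
7: 13969 = 7·1995 + 4
11: 13969 = 11·1269 + 10
13: 13969 = 13·1074 + 7
17: 13969 = 17·821 + 12
19: 13969 = 19·735 + 4
23: 13969 = 23·607 + 8
29: 13969 = 29·481 + 20
31: 13969 = 31·450 + 19
37: 13969 = 37·377 + 20
41: 13969 = 41·340 + 29
43: 13969 = 43·324 + 37
47: 13969 = 47·297 + 10
53: 13969 = 53·263 + 30
59: 13969 = 59·236 + 45
61: 13969 = 61·229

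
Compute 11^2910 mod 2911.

11^1 ≡ 11 (mod 2911)
11^2 ≡ 11^2 = 121 ≡ 121 (mod 2911)
11^4 ≡ 121^2 = 14641 ≡ 86 (mod 2911)
11^8 ≡ 86^2 = 7396 ≡ 1574 (mod 2911)
11^16 ≡ 1574^2 = 2477476 ≡ 215 (mod 2911)
11^32 ≡ 215^2 = 46225 ≡ 2560 (mod 2911)
11^64 ≡ 2560^2 = 6553600 ≡ 939 (mod 2911)
11^128 ≡ 939^2 = 881721 ≡ 2599 (mod 2911)
11^256 ≡ 2599^2 = 6754801 ≡ 1281 (mod 2911)
11^512 ≡ 1281^2 = 1640961 ≡ 2068 (mod 2911)
11^1024 ≡ 2068^2 = 4276624 ≡ 365 (mod 2911)
11^2048 ≡ 365^2 = 133225 ≡ 2230 (mod 2911)
2910 = 2048 + 512 + 256 + 64 + 16 + 8 + 4 + 2 in binary powers of 2.
So 11^2910 ≡ 2230 · 2068 · 1281 · 939 · 215 · 1574 · 86 · 121 ≡ 2533 (mod 2911).
Since 2533 ≠ 1, base 11 is a Fermat witness: 2911 is composite.

2533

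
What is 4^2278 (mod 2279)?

1526

4^1 ≡ 4 (mod 2279)
4^2 ≡ 4^2 = 16 ≡ 16 (mod 2279)
4^4 ≡ 16^2 = 256 ≡ 256 (mod 2279)
4^8 ≡ 256^2 = 65536 ≡ 1724 (mod 2279)
4^16 ≡ 1724^2 = 2972176 ≡ 360 (mod 2279)
4^32 ≡ 360^2 = 129600 ≡ 1976 (mod 2279)
4^64 ≡ 1976^2 = 3904576 ≡ 649 (mod 2279)
4^128 ≡ 649^2 = 421201 ≡ 1865 (mod 2279)
4^256 ≡ 1865^2 = 3478225 ≡ 471 (mod 2279)
4^512 ≡ 471^2 = 221841 ≡ 778 (mod 2279)
4^1024 ≡ 778^2 = 605284 ≡ 1349 (mod 2279)
4^2048 ≡ 1349^2 = 1819801 ≡ 1159 (mod 2279)
2278 = 2048 + 128 + 64 + 32 + 4 + 2 in binary powers of 2.
So 4^2278 ≡ 1159 · 1865 · 649 · 1976 · 256 · 16 ≡ 1526 (mod 2279).
Since 1526 ≠ 1, base 4 is a Fermat witness: 2279 is composite.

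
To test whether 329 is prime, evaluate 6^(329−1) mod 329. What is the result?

6^1 ≡ 6 (mod 329)
6^2 ≡ 6^2 = 36 ≡ 36 (mod 329)
6^4 ≡ 36^2 = 1296 ≡ 309 (mod 329)
6^8 ≡ 309^2 = 95481 ≡ 71 (mod 329)
6^16 ≡ 71^2 = 5041 ≡ 106 (mod 329)
6^32 ≡ 106^2 = 11236 ≡ 50 (mod 329)
6^64 ≡ 50^2 = 2500 ≡ 197 (mod 329)
6^128 ≡ 197^2 = 38809 ≡ 316 (mod 329)
6^256 ≡ 316^2 = 99856 ≡ 169 (mod 329)
328 = 256 + 64 + 8 in binary powers of 2.
So 6^328 ≡ 169 · 197 · 71 ≡ 267 (mod 329).
Since 267 ≠ 1, base 6 is a Fermat witness: 329 is composite.

267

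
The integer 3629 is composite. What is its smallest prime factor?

3629 is odd.
Digit sum 20, not divisible by 3.
Ends in 9: not divisible by 5.
7: 3629 = 7·518 + 3
11: 3629 = 11·329 + 10
13: 3629 = 13·279 + 2
17: 3629 = 17·213 + 8
19: 3629 = 19·191

19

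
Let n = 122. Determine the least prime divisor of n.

2

122 is even: 2 divides it.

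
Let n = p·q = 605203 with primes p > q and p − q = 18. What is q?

Since p = q + 18, we have 605203 = q(q + 18), so q² + 18q − 605203 = 0.
Discriminant: 18² + 4·605203 = 324 + 2420812 = 2421136; √2421136 = 1556.
q = (−18 + 1556)/2 = 769, and p = q + 18 = 787.
Check: 769 · 787 = 605203.

769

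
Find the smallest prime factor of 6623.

37

6623 is odd.
Digit sum 17, not divisible by 3.
Ends in 3: not divisible by 5.
7: 6623 = 7·946 + 1
11: 6623 = 11·602 + 1
13: 6623 = 13·509 + 6
17: 6623 = 17·389 + 10
19: 6623 = 19·348 + 11
23: 6623 = 23·287 + 22
29: 6623 = 29·228 + 11
31: 6623 = 31·213 + 20
37: 6623 = 37·179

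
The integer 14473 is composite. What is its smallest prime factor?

41

14473 is odd.
Digit sum 19, not divisible by 3.
Ends in 3: not divisible by 5.
7: 14473 = 7·2067 + 4
11: 14473 = 11·1315 + 8
13: 14473 = 13·1113 + 4
17: 14473 = 17·851 + 6
19: 14473 = 19·761 + 14
23: 14473 = 23·629 + 6
29: 14473 = 29·499 + 2
31: 14473 = 31·466 + 27
37: 14473 = 37·391 + 6
41: 14473 = 41·353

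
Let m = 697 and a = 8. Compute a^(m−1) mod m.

256

8^1 ≡ 8 (mod 697)
8^2 ≡ 8^2 = 64 ≡ 64 (mod 697)
8^4 ≡ 64^2 = 4096 ≡ 611 (mod 697)
8^8 ≡ 611^2 = 373321 ≡ 426 (mod 697)
8^16 ≡ 426^2 = 181476 ≡ 256 (mod 697)
8^32 ≡ 256^2 = 65536 ≡ 18 (mod 697)
8^64 ≡ 18^2 = 324 ≡ 324 (mod 697)
8^128 ≡ 324^2 = 104976 ≡ 426 (mod 697)
8^256 ≡ 426^2 = 181476 ≡ 256 (mod 697)
8^512 ≡ 256^2 = 65536 ≡ 18 (mod 697)
696 = 512 + 128 + 32 + 16 + 8 in binary powers of 2.
So 8^696 ≡ 18 · 426 · 18 · 256 · 426 ≡ 256 (mod 697).
Since 256 ≠ 1, base 8 is a Fermat witness: 697 is composite.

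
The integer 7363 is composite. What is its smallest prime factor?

7363 is odd.
Digit sum 19, not divisible by 3.
Ends in 3: not divisible by 5.
7: 7363 = 7·1051 + 6
11: 7363 = 11·669 + 4
13: 7363 = 13·566 + 5
17: 7363 = 17·433 + 2
19: 7363 = 19·387 + 10
23: 7363 = 23·320 + 3
29: 7363 = 29·253 + 26
31: 7363 = 31·237 + 16
37: 7363 = 37·199

37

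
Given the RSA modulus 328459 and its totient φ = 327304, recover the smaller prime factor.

φ(n) = (p−1)(q−1) = n − (p+q) + 1, so p + q = 328459 − 327304 + 1 = 1156.
p and q are the roots of t² − 1156t + 328459 = 0.
Discriminant: 1156² − 4·328459 = 1336336 − 1313836 = 22500; √22500 = 150.
q = (1156 − 150)/2 = 503, p = (1156 + 150)/2 = 653.
Check: 503 · 653 = 328459.

503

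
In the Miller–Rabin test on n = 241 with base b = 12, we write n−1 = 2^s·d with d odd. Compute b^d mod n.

241 − 1 = 240 = 2^4 · 15, so d = 15.
12^1 ≡ 12 (mod 241)
12^2 ≡ 12^2 = 144 ≡ 144 (mod 241)
12^4 ≡ 144^2 = 20736 ≡ 10 (mod 241)
12^8 ≡ 10^2 = 100 ≡ 100 (mod 241)
15 = 8 + 4 + 2 + 1 in binary powers of 2.
So 12^15 ≡ 100 · 10 · 144 · 12 ≡ 30 (mod 241).
Squaring chain: 30 → 177 → 240 → 1; reaches −1, so base 12 does not prove 241 composite.

30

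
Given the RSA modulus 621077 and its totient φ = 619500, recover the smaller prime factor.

751

φ(n) = (p−1)(q−1) = n − (p+q) + 1, so p + q = 621077 − 619500 + 1 = 1578.
p and q are the roots of t² − 1578t + 621077 = 0.
Discriminant: 1578² − 4·621077 = 2490084 − 2484308 = 5776; √5776 = 76.
q = (1578 − 76)/2 = 751, p = (1578 + 76)/2 = 827.
Check: 751 · 827 = 621077.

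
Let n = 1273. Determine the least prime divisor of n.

19

1273 is odd.
Digit sum 13, not divisible by 3.
Ends in 3: not divisible by 5.
7: 1273 = 7·181 + 6
11: 1273 = 11·115 + 8
13: 1273 = 13·97 + 12
17: 1273 = 17·74 + 15
19: 1273 = 19·67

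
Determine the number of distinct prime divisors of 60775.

4

60775 = 5^2 · 2431
2431 = 11 · 221
221 = 13 · 17
60775 = 5^2 · 11 · 13 · 17, which has 4 distinct prime factors.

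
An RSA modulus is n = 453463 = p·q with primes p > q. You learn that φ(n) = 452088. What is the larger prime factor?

829

φ(n) = (p−1)(q−1) = n − (p+q) + 1, so p + q = 453463 − 452088 + 1 = 1376.
p and q are the roots of t² − 1376t + 453463 = 0.
Discriminant: 1376² − 4·453463 = 1893376 − 1813852 = 79524; √79524 = 282.
q = (1376 − 282)/2 = 547, p = (1376 + 282)/2 = 829.
Check: 547 · 829 = 453463.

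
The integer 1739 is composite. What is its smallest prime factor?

37

1739 is odd.
Digit sum 20, not divisible by 3.
Ends in 9: not divisible by 5.
7: 1739 = 7·248 + 3
11: 1739 = 11·158 + 1
13: 1739 = 13·133 + 10
17: 1739 = 17·102 + 5
19: 1739 = 19·91 + 10
23: 1739 = 23·75 + 14
29: 1739 = 29·59 + 28
31: 1739 = 31·56 + 3
37: 1739 = 37·47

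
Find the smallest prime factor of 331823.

17

331823 is odd.
Digit sum 20, not divisible by 3.
Ends in 3: not divisible by 5.
7: 331823 = 7·47403 + 2
11: 331823 = 11·30165 + 8
13: 331823 = 13·25524 + 11
17: 331823 = 17·19519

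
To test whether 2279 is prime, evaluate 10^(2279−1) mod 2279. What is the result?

10^1 ≡ 10 (mod 2279)
10^2 ≡ 10^2 = 100 ≡ 100 (mod 2279)
10^4 ≡ 100^2 = 10000 ≡ 884 (mod 2279)
10^8 ≡ 884^2 = 781456 ≡ 2038 (mod 2279)
10^16 ≡ 2038^2 = 4153444 ≡ 1106 (mod 2279)
10^32 ≡ 1106^2 = 1223236 ≡ 1692 (mod 2279)
10^64 ≡ 1692^2 = 2862864 ≡ 440 (mod 2279)
10^128 ≡ 440^2 = 193600 ≡ 2164 (mod 2279)
10^256 ≡ 2164^2 = 4682896 ≡ 1830 (mod 2279)
10^512 ≡ 1830^2 = 3348900 ≡ 1049 (mod 2279)
10^1024 ≡ 1049^2 = 1100401 ≡ 1923 (mod 2279)
10^2048 ≡ 1923^2 = 3697929 ≡ 1391 (mod 2279)
2278 = 2048 + 128 + 64 + 32 + 4 + 2 in binary powers of 2.
So 10^2278 ≡ 1391 · 2164 · 440 · 1692 · 884 · 100 ≡ 152 (mod 2279).
Since 152 ≠ 1, base 10 is a Fermat witness: 2279 is composite.

152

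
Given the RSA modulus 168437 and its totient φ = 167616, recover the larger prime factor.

φ(n) = (p−1)(q−1) = n − (p+q) + 1, so p + q = 168437 − 167616 + 1 = 822.
p and q are the roots of t² − 822t + 168437 = 0.
Discriminant: 822² − 4·168437 = 675684 − 673748 = 1936; √1936 = 44.
q = (822 − 44)/2 = 389, p = (822 + 44)/2 = 433.
Check: 389 · 433 = 168437.

433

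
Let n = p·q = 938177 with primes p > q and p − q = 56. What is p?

Since p = q + 56, we have 938177 = q(q + 56), so q² + 56q − 938177 = 0.
Discriminant: 56² + 4·938177 = 3136 + 3752708 = 3755844; √3755844 = 1938.
q = (−56 + 1938)/2 = 941, and p = q + 56 = 997.
Check: 941 · 997 = 938177.

997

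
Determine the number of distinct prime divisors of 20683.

20683 = 13 · 1591
1591 = 37 · 43
20683 = 13 · 37 · 43, which has 3 distinct prime factors.

3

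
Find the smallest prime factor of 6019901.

6019901 is odd.
Digit sum 26, not divisible by 3.
Ends in 1: not divisible by 5.
7: 6019901 = 7·859985 + 6
11: 6019901 = 11·547263 + 8
13: 6019901 = 13·463069 + 4
17: 6019901 = 17·354111 + 14
19: 6019901 = 19·316836 + 17
23: 6019901 = 23·261734 + 19
29: 6019901 = 29·207582 + 23
31: 6019901 = 31·194190 + 11
37: 6019901 = 37·162700 + 1
41: 6019901 = 41·146826 + 35
43: 6019901 = 43·139997 + 30
47: 6019901 = 47·128083

47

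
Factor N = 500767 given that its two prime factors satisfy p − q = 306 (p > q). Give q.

571

Since p = q + 306, we have 500767 = q(q + 306), so q² + 306q − 500767 = 0.
Discriminant: 306² + 4·500767 = 93636 + 2003068 = 2096704; √2096704 = 1448.
q = (−306 + 1448)/2 = 571, and p = q + 306 = 877.
Check: 571 · 877 = 500767.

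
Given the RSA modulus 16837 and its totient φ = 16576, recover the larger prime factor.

149

φ(n) = (p−1)(q−1) = n − (p+q) + 1, so p + q = 16837 − 16576 + 1 = 262.
p and q are the roots of t² − 262t + 16837 = 0.
Discriminant: 262² − 4·16837 = 68644 − 67348 = 1296; √1296 = 36.
q = (262 − 36)/2 = 113, p = (262 + 36)/2 = 149.
Check: 113 · 149 = 16837.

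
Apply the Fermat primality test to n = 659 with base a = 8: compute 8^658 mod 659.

1

8^1 ≡ 8 (mod 659)
8^2 ≡ 8^2 = 64 ≡ 64 (mod 659)
8^4 ≡ 64^2 = 4096 ≡ 142 (mod 659)
8^8 ≡ 142^2 = 20164 ≡ 394 (mod 659)
8^16 ≡ 394^2 = 155236 ≡ 371 (mod 659)
8^32 ≡ 371^2 = 137641 ≡ 569 (mod 659)
8^64 ≡ 569^2 = 323761 ≡ 192 (mod 659)
8^128 ≡ 192^2 = 36864 ≡ 619 (mod 659)
8^256 ≡ 619^2 = 383161 ≡ 282 (mod 659)
8^512 ≡ 282^2 = 79524 ≡ 444 (mod 659)
658 = 512 + 128 + 16 + 2 in binary powers of 2.
So 8^658 ≡ 444 · 619 · 371 · 64 ≡ 1 (mod 659).
Since the result is 1, base 8 gives no evidence that 659 is composite.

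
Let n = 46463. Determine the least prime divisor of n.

97

46463 is odd.
Digit sum 23, not divisible by 3.
Ends in 3: not divisible by 5.
7: 46463 = 7·6637 + 4
11: 46463 = 11·4223 + 10
13: 46463 = 13·3574 + 1
17: 46463 = 17·2733 + 2
19: 46463 = 19·2445 + 8
23: 46463 = 23·2020 + 3
29: 46463 = 29·1602 + 5
31: 46463 = 31·1498 + 25
37: 46463 = 37·1255 + 28
41: 46463 = 41·1133 + 10
43: 46463 = 43·1080 + 23
47: 46463 = 47·988 + 27
53: 46463 = 53·876 + 35
59: 46463 = 59·787 + 30
61: 46463 = 61·761 + 42
67: 46463 = 67·693 + 32
71: 46463 = 71·654 + 29
73: 46463 = 73·636 + 35
79: 46463 = 79·588 + 11
83: 46463 = 83·559 + 66
89: 46463 = 89·522 + 5
97: 46463 = 97·479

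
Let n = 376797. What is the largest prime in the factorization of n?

71

376797 = 3 · 125599
125599 = 29 · 4331
4331 = 61 · 71
71 is prime.
So 376797 = 3 · 29 · 61 · 71; the largest prime factor is 71.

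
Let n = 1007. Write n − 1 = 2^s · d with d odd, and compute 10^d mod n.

1007 − 1 = 1006 = 2^1 · 503, so d = 503.
10^1 ≡ 10 (mod 1007)
10^2 ≡ 10^2 = 100 ≡ 100 (mod 1007)
10^4 ≡ 100^2 = 10000 ≡ 937 (mod 1007)
10^8 ≡ 937^2 = 877969 ≡ 872 (mod 1007)
10^16 ≡ 872^2 = 760384 ≡ 99 (mod 1007)
10^32 ≡ 99^2 = 9801 ≡ 738 (mod 1007)
10^64 ≡ 738^2 = 544644 ≡ 864 (mod 1007)
10^128 ≡ 864^2 = 746496 ≡ 309 (mod 1007)
10^256 ≡ 309^2 = 95481 ≡ 823 (mod 1007)
503 = 256 + 128 + 64 + 32 + 16 + 4 + 2 + 1 in binary powers of 2.
So 10^503 ≡ 823 · 309 · 864 · 738 · 99 · 937 · 100 · 10 ≡ 876 (mod 1007).
Squaring chain: 876; never reaches −1, so base 10 is a Miller–Rabin witness that 1007 is composite.

876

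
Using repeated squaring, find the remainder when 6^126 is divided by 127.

1

6^1 ≡ 6 (mod 127)
6^2 ≡ 6^2 = 36 ≡ 36 (mod 127)
6^4 ≡ 36^2 = 1296 ≡ 26 (mod 127)
6^8 ≡ 26^2 = 676 ≡ 41 (mod 127)
6^16 ≡ 41^2 = 1681 ≡ 30 (mod 127)
6^32 ≡ 30^2 = 900 ≡ 11 (mod 127)
6^64 ≡ 11^2 = 121 ≡ 121 (mod 127)
126 = 64 + 32 + 16 + 8 + 4 + 2 in binary powers of 2.
So 6^126 ≡ 121 · 11 · 30 · 41 · 26 · 36 ≡ 1 (mod 127).
Since the result is 1, base 6 gives no evidence that 127 is composite.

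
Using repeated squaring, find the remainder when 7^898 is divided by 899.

7^1 ≡ 7 (mod 899)
7^2 ≡ 7^2 = 49 ≡ 49 (mod 899)
7^4 ≡ 49^2 = 2401 ≡ 603 (mod 899)
7^8 ≡ 603^2 = 363609 ≡ 413 (mod 899)
7^16 ≡ 413^2 = 170569 ≡ 658 (mod 899)
7^32 ≡ 658^2 = 432964 ≡ 545 (mod 899)
7^64 ≡ 545^2 = 297025 ≡ 355 (mod 899)
7^128 ≡ 355^2 = 126025 ≡ 165 (mod 899)
7^256 ≡ 165^2 = 27225 ≡ 255 (mod 899)
7^512 ≡ 255^2 = 65025 ≡ 297 (mod 899)
898 = 512 + 256 + 128 + 2 in binary powers of 2.
So 7^898 ≡ 297 · 255 · 165 · 49 ≡ 484 (mod 899).
Since 484 ≠ 1, base 7 is a Fermat witness: 899 is composite.

484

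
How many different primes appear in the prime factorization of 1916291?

1916291 = 13^2 · 11339
11339 = 17 · 667
667 = 23 · 29
1916291 = 13^2 · 17 · 23 · 29, which has 4 distinct prime factors.

4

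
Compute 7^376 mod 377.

74

7^1 ≡ 7 (mod 377)
7^2 ≡ 7^2 = 49 ≡ 49 (mod 377)
7^4 ≡ 49^2 = 2401 ≡ 139 (mod 377)
7^8 ≡ 139^2 = 19321 ≡ 94 (mod 377)
7^16 ≡ 94^2 = 8836 ≡ 165 (mod 377)
7^32 ≡ 165^2 = 27225 ≡ 81 (mod 377)
7^64 ≡ 81^2 = 6561 ≡ 152 (mod 377)
7^128 ≡ 152^2 = 23104 ≡ 107 (mod 377)
7^256 ≡ 107^2 = 11449 ≡ 139 (mod 377)
376 = 256 + 64 + 32 + 16 + 8 in binary powers of 2.
So 7^376 ≡ 139 · 152 · 81 · 165 · 94 ≡ 74 (mod 377).
Since 74 ≠ 1, base 7 is a Fermat witness: 377 is composite.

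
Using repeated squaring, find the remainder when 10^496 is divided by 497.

249

10^1 ≡ 10 (mod 497)
10^2 ≡ 10^2 = 100 ≡ 100 (mod 497)
10^4 ≡ 100^2 = 10000 ≡ 60 (mod 497)
10^8 ≡ 60^2 = 3600 ≡ 121 (mod 497)
10^16 ≡ 121^2 = 14641 ≡ 228 (mod 497)
10^32 ≡ 228^2 = 51984 ≡ 296 (mod 497)
10^64 ≡ 296^2 = 87616 ≡ 144 (mod 497)
10^128 ≡ 144^2 = 20736 ≡ 359 (mod 497)
10^256 ≡ 359^2 = 128881 ≡ 158 (mod 497)
496 = 256 + 128 + 64 + 32 + 16 in binary powers of 2.
So 10^496 ≡ 158 · 359 · 144 · 296 · 228 ≡ 249 (mod 497).
Since 249 ≠ 1, base 10 is a Fermat witness: 497 is composite.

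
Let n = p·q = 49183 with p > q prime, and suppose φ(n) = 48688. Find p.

φ(n) = (p−1)(q−1) = n − (p+q) + 1, so p + q = 49183 − 48688 + 1 = 496.
p and q are the roots of t² − 496t + 49183 = 0.
Discriminant: 496² − 4·49183 = 246016 − 196732 = 49284; √49284 = 222.
q = (496 − 222)/2 = 137, p = (496 + 222)/2 = 359.
Check: 137 · 359 = 49183.

359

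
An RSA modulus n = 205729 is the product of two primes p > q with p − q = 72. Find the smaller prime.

419

Since p = q + 72, we have 205729 = q(q + 72), so q² + 72q − 205729 = 0.
Discriminant: 72² + 4·205729 = 5184 + 822916 = 828100; √828100 = 910.
q = (−72 + 910)/2 = 419, and p = q + 72 = 491.
Check: 419 · 491 = 205729.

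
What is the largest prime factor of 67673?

67673 = 31 · 2183
2183 = 37 · 59
59 is prime.
So 67673 = 31 · 37 · 59; the largest prime factor is 59.

59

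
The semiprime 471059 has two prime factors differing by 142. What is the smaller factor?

Since p = q + 142, we have 471059 = q(q + 142), so q² + 142q − 471059 = 0.
Discriminant: 142² + 4·471059 = 20164 + 1884236 = 1904400; √1904400 = 1380.
q = (−142 + 1380)/2 = 619, and p = q + 142 = 761.
Check: 619 · 761 = 471059.

619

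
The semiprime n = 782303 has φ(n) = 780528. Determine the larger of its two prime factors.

967

φ(n) = (p−1)(q−1) = n − (p+q) + 1, so p + q = 782303 − 780528 + 1 = 1776.
p and q are the roots of t² − 1776t + 782303 = 0.
Discriminant: 1776² − 4·782303 = 3154176 − 3129212 = 24964; √24964 = 158.
q = (1776 − 158)/2 = 809, p = (1776 + 158)/2 = 967.
Check: 809 · 967 = 782303.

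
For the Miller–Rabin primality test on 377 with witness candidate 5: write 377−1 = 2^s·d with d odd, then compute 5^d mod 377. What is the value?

138

377 − 1 = 376 = 2^3 · 47, so d = 47.
5^1 ≡ 5 (mod 377)
5^2 ≡ 5^2 = 25 ≡ 25 (mod 377)
5^4 ≡ 25^2 = 625 ≡ 248 (mod 377)
5^8 ≡ 248^2 = 61504 ≡ 53 (mod 377)
5^16 ≡ 53^2 = 2809 ≡ 170 (mod 377)
5^32 ≡ 170^2 = 28900 ≡ 248 (mod 377)
47 = 32 + 8 + 4 + 2 + 1 in binary powers of 2.
So 5^47 ≡ 248 · 53 · 248 · 25 · 5 ≡ 138 (mod 377).
Squaring chain: 138 → 194 → 313; never reaches −1, so base 5 is a Miller–Rabin witness that 377 is composite.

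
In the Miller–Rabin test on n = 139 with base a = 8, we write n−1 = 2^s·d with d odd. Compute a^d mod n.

138

139 − 1 = 138 = 2^1 · 69, so d = 69.
8^1 ≡ 8 (mod 139)
8^2 ≡ 8^2 = 64 ≡ 64 (mod 139)
8^4 ≡ 64^2 = 4096 ≡ 65 (mod 139)
8^8 ≡ 65^2 = 4225 ≡ 55 (mod 139)
8^16 ≡ 55^2 = 3025 ≡ 106 (mod 139)
8^32 ≡ 106^2 = 11236 ≡ 116 (mod 139)
8^64 ≡ 116^2 = 13456 ≡ 112 (mod 139)
69 = 64 + 4 + 1 in binary powers of 2.
So 8^69 ≡ 112 · 65 · 8 ≡ 138 (mod 139).
Since 8^d ≡ 138 (mod 139), base 8 does not prove 139 composite.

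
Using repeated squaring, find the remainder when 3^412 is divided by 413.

3^1 ≡ 3 (mod 413)
3^2 ≡ 3^2 = 9 ≡ 9 (mod 413)
3^4 ≡ 9^2 = 81 ≡ 81 (mod 413)
3^8 ≡ 81^2 = 6561 ≡ 366 (mod 413)
3^16 ≡ 366^2 = 133956 ≡ 144 (mod 413)
3^32 ≡ 144^2 = 20736 ≡ 86 (mod 413)
3^64 ≡ 86^2 = 7396 ≡ 375 (mod 413)
3^128 ≡ 375^2 = 140625 ≡ 205 (mod 413)
3^256 ≡ 205^2 = 42025 ≡ 312 (mod 413)
412 = 256 + 128 + 16 + 8 + 4 in binary powers of 2.
So 3^412 ≡ 312 · 205 · 144 · 366 · 81 ≡ 375 (mod 413).
Since 375 ≠ 1, base 3 is a Fermat witness: 413 is composite.

375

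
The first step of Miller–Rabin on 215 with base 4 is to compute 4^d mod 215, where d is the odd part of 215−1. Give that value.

215 − 1 = 214 = 2^1 · 107, so d = 107.
4^1 ≡ 4 (mod 215)
4^2 ≡ 4^2 = 16 ≡ 16 (mod 215)
4^4 ≡ 16^2 = 256 ≡ 41 (mod 215)
4^8 ≡ 41^2 = 1681 ≡ 176 (mod 215)
4^16 ≡ 176^2 = 30976 ≡ 16 (mod 215)
4^32 ≡ 16^2 = 256 ≡ 41 (mod 215)
4^64 ≡ 41^2 = 1681 ≡ 176 (mod 215)
107 = 64 + 32 + 8 + 2 + 1 in binary powers of 2.
So 4^107 ≡ 176 · 41 · 176 · 16 · 4 ≡ 59 (mod 215).
Squaring chain: 59; never reaches −1, so base 4 is a Miller–Rabin witness that 215 is composite.

59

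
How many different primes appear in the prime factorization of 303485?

5

303485 = 5 · 60697
60697 = 7 · 8671
8671 = 13 · 667
667 = 23 · 29
303485 = 5 · 7 · 13 · 23 · 29, which has 5 distinct prime factors.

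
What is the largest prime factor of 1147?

1147 = 31 · 37
37 is prime.
So 1147 = 31 · 37; the largest prime factor is 37.

37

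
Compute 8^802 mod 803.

592

8^1 ≡ 8 (mod 803)
8^2 ≡ 8^2 = 64 ≡ 64 (mod 803)
8^4 ≡ 64^2 = 4096 ≡ 81 (mod 803)
8^8 ≡ 81^2 = 6561 ≡ 137 (mod 803)
8^16 ≡ 137^2 = 18769 ≡ 300 (mod 803)
8^32 ≡ 300^2 = 90000 ≡ 64 (mod 803)
8^64 ≡ 64^2 = 4096 ≡ 81 (mod 803)
8^128 ≡ 81^2 = 6561 ≡ 137 (mod 803)
8^256 ≡ 137^2 = 18769 ≡ 300 (mod 803)
8^512 ≡ 300^2 = 90000 ≡ 64 (mod 803)
802 = 512 + 256 + 32 + 2 in binary powers of 2.
So 8^802 ≡ 64 · 300 · 64 · 64 ≡ 592 (mod 803).
Since 592 ≠ 1, base 8 is a Fermat witness: 803 is composite.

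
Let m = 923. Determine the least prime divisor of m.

13

923 is odd.
Digit sum 14, not divisible by 3.
Ends in 3: not divisible by 5.
7: 923 = 7·131 + 6
11: 923 = 11·83 + 10
13: 923 = 13·71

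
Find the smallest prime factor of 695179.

73

695179 is odd.
Digit sum 37, not divisible by 3.
Ends in 9: not divisible by 5.
7: 695179 = 7·99311 + 2
11: 695179 = 11·63198 + 1
13: 695179 = 13·53475 + 4
17: 695179 = 17·40892 + 15
19: 695179 = 19·36588 + 7
23: 695179 = 23·30225 + 4
29: 695179 = 29·23971 + 20
31: 695179 = 31·22425 + 4
37: 695179 = 37·18788 + 23
41: 695179 = 41·16955 + 24
43: 695179 = 43·16166 + 41
47: 695179 = 47·14791 + 2
53: 695179 = 53·13116 + 31
59: 695179 = 59·11782 + 41
61: 695179 = 61·11396 + 23
67: 695179 = 67·10375 + 54
71: 695179 = 71·9791 + 18
73: 695179 = 73·9523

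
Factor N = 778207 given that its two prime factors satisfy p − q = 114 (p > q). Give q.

Since p = q + 114, we have 778207 = q(q + 114), so q² + 114q − 778207 = 0.
Discriminant: 114² + 4·778207 = 12996 + 3112828 = 3125824; √3125824 = 1768.
q = (−114 + 1768)/2 = 827, and p = q + 114 = 941.
Check: 827 · 941 = 778207.

827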